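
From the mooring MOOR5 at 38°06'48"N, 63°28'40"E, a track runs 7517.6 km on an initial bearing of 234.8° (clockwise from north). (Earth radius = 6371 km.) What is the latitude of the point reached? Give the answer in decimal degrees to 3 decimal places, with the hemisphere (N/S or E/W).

10.615°S

MOOR5: φ = +38.11333°, λ = +63.47778°
δ = d/R = 7517.6/6371 = 1.179972 rad
φ₂ = arcsin(sin φ₁ cos δ + cos φ₁ sin δ cos θ)
   = arcsin(0.61722·0.38095 + 0.78679·0.92460·-0.57643) = -10.61469°
λ₂ = λ₁ + atan2(sin θ sin δ cos φ₁, cos δ − sin φ₁ sin φ₂) = 13.24211°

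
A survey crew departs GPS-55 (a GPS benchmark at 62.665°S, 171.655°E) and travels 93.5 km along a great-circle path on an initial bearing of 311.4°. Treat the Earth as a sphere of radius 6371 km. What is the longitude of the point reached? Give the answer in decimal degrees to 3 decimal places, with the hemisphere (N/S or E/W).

δ = d/R = 93.5/6371 = 0.014676 rad
φ₂ = arcsin(sin φ₁ cos δ + cos φ₁ sin δ cos θ)
   = arcsin(-0.88834·0.99989 + 0.45919·0.01468·0.66131) = -62.10234°
λ₂ = λ₁ + atan2(sin θ sin δ cos φ₁, cos δ − sin φ₁ sin φ₂) = 170.30688°

170.307°E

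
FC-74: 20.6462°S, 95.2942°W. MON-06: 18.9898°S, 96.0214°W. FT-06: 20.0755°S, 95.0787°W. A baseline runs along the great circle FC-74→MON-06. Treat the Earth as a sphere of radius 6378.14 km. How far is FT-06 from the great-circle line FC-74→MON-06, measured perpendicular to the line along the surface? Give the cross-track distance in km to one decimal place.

45.2 km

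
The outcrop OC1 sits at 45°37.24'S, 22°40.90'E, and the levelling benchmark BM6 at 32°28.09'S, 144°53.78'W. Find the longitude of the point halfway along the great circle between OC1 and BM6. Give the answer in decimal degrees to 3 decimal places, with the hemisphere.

OC1: φ = -45.62067°, λ = +22.68167°
BM6: φ = -32.46817°, λ = -144.89633°
Bx = cos φ₂ cos Δλ = -0.823939,  By = cos φ₂ sin Δλ = -0.181486
φₘ = atan2(sin φ₁ + sin φ₂, √((cos φ₁ + Bx)² + By²)) = -80.02571°
λₘ = λ₁ + atan2(By, cos φ₁ + Bx) = -101.77567°

101.776°W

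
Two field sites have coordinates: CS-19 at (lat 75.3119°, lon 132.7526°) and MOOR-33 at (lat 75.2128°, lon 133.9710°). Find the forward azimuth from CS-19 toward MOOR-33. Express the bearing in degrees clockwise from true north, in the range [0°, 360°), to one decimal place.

Δλ = 1.2184°
y = sin Δλ · cos φ₂ = 0.005427
x = cos φ₁ sin φ₂ − sin φ₁ cos φ₂ cos Δλ = -0.001674
θ = atan2(y, x) = 107.1406° → 107.1406° (mod 360°)

107.1°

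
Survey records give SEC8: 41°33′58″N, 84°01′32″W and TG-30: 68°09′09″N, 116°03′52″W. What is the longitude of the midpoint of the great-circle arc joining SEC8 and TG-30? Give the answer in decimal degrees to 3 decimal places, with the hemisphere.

SEC8: φ = +41.56611°, λ = -84.02556°
TG-30: φ = +68.15250°, λ = -116.06444°
Bx = cos φ₂ cos Δλ = 0.315457,  By = cos φ₂ sin Δλ = -0.197417
φₘ = atan2(sin φ₁ + sin φ₂, √((cos φ₁ + Bx)² + By²)) = 55.79703°
λₘ = λ₁ + atan2(By, cos φ₁ + Bx) = -94.54022°

94.540°W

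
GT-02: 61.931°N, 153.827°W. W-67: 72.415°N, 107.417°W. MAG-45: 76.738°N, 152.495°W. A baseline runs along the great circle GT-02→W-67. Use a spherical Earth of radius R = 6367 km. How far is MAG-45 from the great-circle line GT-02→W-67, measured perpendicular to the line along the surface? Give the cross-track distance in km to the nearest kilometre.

1015 km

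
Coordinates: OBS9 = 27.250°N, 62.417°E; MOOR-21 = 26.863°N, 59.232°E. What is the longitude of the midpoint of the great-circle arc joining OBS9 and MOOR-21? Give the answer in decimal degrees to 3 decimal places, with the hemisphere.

60.822°E

Bx = cos φ₂ cos Δλ = 0.890712,  By = cos φ₂ sin Δλ = -0.049565
φₘ = atan2(sin φ₁ + sin φ₂, √((cos φ₁ + Bx)² + By²)) = 27.06547°
λₘ = λ₁ + atan2(By, cos φ₁ + Bx) = 60.82175°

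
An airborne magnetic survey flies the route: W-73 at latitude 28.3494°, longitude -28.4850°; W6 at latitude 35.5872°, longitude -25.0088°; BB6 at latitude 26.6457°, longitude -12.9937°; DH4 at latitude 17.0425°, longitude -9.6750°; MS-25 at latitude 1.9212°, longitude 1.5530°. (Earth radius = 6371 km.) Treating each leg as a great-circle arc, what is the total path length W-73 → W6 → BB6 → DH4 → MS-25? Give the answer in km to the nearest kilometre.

5585 km

W-73→W6: c = 0.136378 rad, d = 868.86 km
W6→BB6: c = 0.237522 rad, d = 1513.25 km
BB6→DH4: c = 0.175990 rad, d = 1121.23 km
DH4→MS-25: c = 0.326762 rad, d = 2081.80 km
Total = 868.86 + 1513.25 + 1121.23 + 2081.80 = 5585.15 km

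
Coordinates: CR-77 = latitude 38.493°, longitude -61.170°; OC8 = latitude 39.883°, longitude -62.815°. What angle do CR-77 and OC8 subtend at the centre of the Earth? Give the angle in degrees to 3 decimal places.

1.886°

Δφ = 1.3900°,  Δλ = -1.6450°
a = sin²(Δφ/2) + cos φ₁ cos φ₂ sin²(Δλ/2) = 0.000271
c = 2·arcsin(√a) = 0.032919 rad = 1.8861°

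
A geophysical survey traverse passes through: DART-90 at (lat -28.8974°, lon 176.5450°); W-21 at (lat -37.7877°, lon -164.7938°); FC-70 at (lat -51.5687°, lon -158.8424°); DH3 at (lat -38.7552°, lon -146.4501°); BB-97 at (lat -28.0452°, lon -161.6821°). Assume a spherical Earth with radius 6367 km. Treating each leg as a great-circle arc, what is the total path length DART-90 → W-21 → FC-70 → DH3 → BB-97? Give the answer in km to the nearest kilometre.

DART-90→W-21: c = 0.312358 rad, d = 1988.78 km
W-21→FC-70: c = 0.251397 rad, d = 1600.65 km
FC-70→DH3: c = 0.269877 rad, d = 1718.31 km
DH3→BB-97: c = 0.289447 rad, d = 1842.91 km
Total = 1988.78 + 1600.65 + 1718.31 + 1842.91 = 7150.65 km

7151 km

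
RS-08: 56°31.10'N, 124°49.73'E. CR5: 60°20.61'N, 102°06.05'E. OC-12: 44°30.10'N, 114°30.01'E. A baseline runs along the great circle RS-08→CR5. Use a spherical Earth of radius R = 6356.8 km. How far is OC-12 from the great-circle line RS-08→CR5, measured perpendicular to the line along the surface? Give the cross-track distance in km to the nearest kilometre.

1509 km

RS-08: φ = +56.51833°, λ = +124.82883°
CR5: φ = +60.34350°, λ = +102.10083°
OC-12: φ = +44.50167°, λ = +114.50017°
δ₁₃ = central angle RS-08→OC-12 = 0.238425 rad  (haversine)
θ₁₃ = bearing RS-08→OC-12 = 212.783°,  θ₁₂ = bearing RS-08→CR5 = 297.321°
dₓₜ = R·arcsin(sin δ₁₃ · sin(θ₁₃ − θ₁₂)) = 6356.8·arcsin(0.23617·sin(-84.538°)) = -1508.606 km
|dₓₜ| = 1508.606 km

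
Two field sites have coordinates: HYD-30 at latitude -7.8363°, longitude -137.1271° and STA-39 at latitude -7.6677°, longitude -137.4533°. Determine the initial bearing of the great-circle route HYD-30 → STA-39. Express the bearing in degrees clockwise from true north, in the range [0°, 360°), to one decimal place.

Δλ = -0.3262°
y = sin Δλ · cos φ₂ = -0.005642
x = cos φ₁ sin φ₂ − sin φ₁ cos φ₂ cos Δλ = 0.002940
θ = atan2(y, x) = -62.4743° → 297.5257° (mod 360°)

297.5°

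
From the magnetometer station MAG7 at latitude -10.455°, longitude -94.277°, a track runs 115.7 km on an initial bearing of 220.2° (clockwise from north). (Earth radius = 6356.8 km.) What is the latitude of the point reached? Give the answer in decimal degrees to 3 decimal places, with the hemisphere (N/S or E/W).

δ = d/R = 115.7/6356.8 = 0.018201 rad
φ₂ = arcsin(sin φ₁ cos δ + cos φ₁ sin δ cos θ)
   = arcsin(-0.18146·0.99983 + 0.98340·0.01820·-0.76380) = -11.25077°
λ₂ = λ₁ + atan2(sin θ sin δ cos φ₁, cos δ − sin φ₁ sin φ₂) = -94.96328°

11.251°S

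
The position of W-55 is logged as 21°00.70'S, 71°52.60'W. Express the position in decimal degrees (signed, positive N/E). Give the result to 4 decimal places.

-21.0117°, -71.8767°

lat: 21.0117° S → -21.0117°
lon: 71.8767° W → -71.8767°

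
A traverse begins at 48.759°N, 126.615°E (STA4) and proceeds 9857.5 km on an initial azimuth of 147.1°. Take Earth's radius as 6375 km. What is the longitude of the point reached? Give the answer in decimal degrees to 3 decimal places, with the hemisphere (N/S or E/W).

166.607°E

δ = d/R = 9857.5/6375 = 1.546275 rad
φ₂ = arcsin(sin φ₁ cos δ + cos φ₁ sin δ cos θ)
   = arcsin(0.75194·0.02452 + 0.65923·0.99970·-0.83962) = -32.33693°
λ₂ = λ₁ + atan2(sin θ sin δ cos φ₁, cos δ − sin φ₁ sin φ₂) = 166.60693°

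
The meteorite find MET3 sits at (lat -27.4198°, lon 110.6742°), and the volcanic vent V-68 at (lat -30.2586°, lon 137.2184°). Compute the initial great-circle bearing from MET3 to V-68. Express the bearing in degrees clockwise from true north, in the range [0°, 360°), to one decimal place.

103.3°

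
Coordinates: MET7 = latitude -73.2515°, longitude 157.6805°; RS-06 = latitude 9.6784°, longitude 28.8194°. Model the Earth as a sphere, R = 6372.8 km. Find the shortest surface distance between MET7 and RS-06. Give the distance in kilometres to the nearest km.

12216 km

Δφ = 82.9299°,  Δλ = -128.8611°
a = sin²(Δφ/2) + cos φ₁ cos φ₂ sin²(Δλ/2) = 0.669611
c = 2·arcsin(√a) = 1.916885 rad = 109.8294°
d = R·c = 6372.8 × 1.916885 = 12215.9 km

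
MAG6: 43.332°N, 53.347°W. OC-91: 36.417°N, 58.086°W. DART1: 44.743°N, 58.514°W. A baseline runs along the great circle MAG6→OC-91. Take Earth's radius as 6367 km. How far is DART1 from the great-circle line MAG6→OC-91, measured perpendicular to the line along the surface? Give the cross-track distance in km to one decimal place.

δ₁₃ = central angle MAG6→DART1 = 0.069334 rad  (haversine)
θ₁₃ = bearing MAG6→DART1 = 292.583°,  θ₁₂ = bearing MAG6→OC-91 = 209.292°
dₓₜ = R·arcsin(sin δ₁₃ · sin(θ₁₃ − θ₁₂)) = 6367·arcsin(0.06928·sin(83.291°)) = 438.422 km
|dₓₜ| = 438.422 km

438.4 km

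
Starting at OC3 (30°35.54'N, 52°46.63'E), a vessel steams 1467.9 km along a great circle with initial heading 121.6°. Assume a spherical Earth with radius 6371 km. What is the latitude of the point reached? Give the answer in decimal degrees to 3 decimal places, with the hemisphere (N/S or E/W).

OC3: φ = +30.59233°, λ = +52.77717°
δ = d/R = 1467.9/6371 = 0.230403 rad
φ₂ = arcsin(sin φ₁ cos δ + cos φ₁ sin δ cos θ)
   = arcsin(0.50893·0.97357 + 0.86081·0.22837·-0.52399) = 23.10831°
λ₂ = λ₁ + atan2(sin θ sin δ cos φ₁, cos δ − sin φ₁ sin φ₂) = 64.98609°

23.108°N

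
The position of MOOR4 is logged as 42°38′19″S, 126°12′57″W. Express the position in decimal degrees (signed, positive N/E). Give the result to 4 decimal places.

-42.6386°, -126.2158°

lat: 42.6386° S → -42.6386°
lon: 126.2158° W → -126.2158°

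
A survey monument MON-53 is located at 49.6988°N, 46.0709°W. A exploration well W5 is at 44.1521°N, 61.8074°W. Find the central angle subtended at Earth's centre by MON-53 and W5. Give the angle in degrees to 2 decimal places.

12.06°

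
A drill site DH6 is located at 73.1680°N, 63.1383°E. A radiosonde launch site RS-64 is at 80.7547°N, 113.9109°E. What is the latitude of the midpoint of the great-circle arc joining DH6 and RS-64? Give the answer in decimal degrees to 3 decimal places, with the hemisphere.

Bx = cos φ₂ cos Δλ = 0.101602,  By = cos φ₂ sin Δλ = 0.124455
φₘ = atan2(sin φ₁ + sin φ₂, √((cos φ₁ + Bx)² + By²)) = 78.07772°
λₘ = λ₁ + atan2(By, cos φ₁ + Bx) = 80.78742°

78.078°N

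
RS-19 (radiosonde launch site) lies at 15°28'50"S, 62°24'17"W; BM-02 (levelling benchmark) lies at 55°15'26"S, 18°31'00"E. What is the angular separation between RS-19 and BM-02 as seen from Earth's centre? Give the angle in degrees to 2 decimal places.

72.18°

RS-19: φ = -15.48056°, λ = -62.40472°
BM-02: φ = -55.25722°, λ = +18.51667°
Δφ = -39.7767°,  Δλ = 80.9214°
a = sin²(Δφ/2) + cos φ₁ cos φ₂ sin²(Δλ/2) = 0.347007
c = 2·arcsin(√a) = 1.259821 rad = 72.1825°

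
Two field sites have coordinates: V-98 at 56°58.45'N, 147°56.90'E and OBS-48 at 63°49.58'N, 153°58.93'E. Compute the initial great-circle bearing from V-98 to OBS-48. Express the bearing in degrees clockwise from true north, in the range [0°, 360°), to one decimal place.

V-98: φ = +56.97417°, λ = +147.94833°
OBS-48: φ = +63.82633°, λ = +153.98217°
Δλ = 6.0338°
y = sin Δλ · cos φ₂ = 0.046366
x = cos φ₁ sin φ₂ − sin φ₁ cos φ₂ cos Δλ = 0.121357
θ = atan2(y, x) = 20.9100° → 20.9100° (mod 360°)

20.9°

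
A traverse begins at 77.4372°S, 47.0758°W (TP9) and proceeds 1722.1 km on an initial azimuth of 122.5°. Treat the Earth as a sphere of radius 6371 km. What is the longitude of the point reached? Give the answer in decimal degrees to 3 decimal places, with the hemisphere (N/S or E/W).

25.756°E

δ = d/R = 1722.1/6371 = 0.270303 rad
φ₂ = arcsin(sin φ₁ cos δ + cos φ₁ sin δ cos θ)
   = arcsin(-0.97606·0.96369 + 0.21751·0.26702·-0.53730) = -76.36666°
λ₂ = λ₁ + atan2(sin θ sin δ cos φ₁, cos δ − sin φ₁ sin φ₂) = 25.75612°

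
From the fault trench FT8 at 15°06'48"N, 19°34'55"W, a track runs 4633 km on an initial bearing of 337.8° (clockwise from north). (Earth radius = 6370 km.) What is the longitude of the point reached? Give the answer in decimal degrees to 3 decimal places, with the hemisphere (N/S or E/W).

FT8: φ = +15.11333°, λ = -19.58194°
δ = d/R = 4633/6370 = 0.727316 rad
φ₂ = arcsin(sin φ₁ cos δ + cos φ₁ sin δ cos θ)
   = arcsin(0.26073·0.74696 + 0.96541·0.66487·0.92587) = 52.09623°
λ₂ = λ₁ + atan2(sin θ sin δ cos φ₁, cos δ − sin φ₁ sin φ₂) = -43.71886°

43.719°W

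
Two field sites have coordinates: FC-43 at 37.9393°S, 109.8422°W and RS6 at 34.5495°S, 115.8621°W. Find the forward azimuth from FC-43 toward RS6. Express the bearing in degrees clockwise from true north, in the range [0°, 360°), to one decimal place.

Δλ = -6.0199°
y = sin Δλ · cos φ₂ = -0.086378
x = cos φ₁ sin φ₂ − sin φ₁ cos φ₂ cos Δλ = 0.056336
θ = atan2(y, x) = -56.8874° → 303.1126° (mod 360°)

303.1°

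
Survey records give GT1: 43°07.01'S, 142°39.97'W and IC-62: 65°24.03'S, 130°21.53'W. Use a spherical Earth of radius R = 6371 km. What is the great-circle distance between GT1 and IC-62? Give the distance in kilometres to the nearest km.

GT1: φ = -43.11683°, λ = -142.66617°
IC-62: φ = -65.40050°, λ = -130.35883°
Δφ = -22.2837°,  Δλ = 12.3073°
a = sin²(Δφ/2) + cos φ₁ cos φ₂ sin²(Δλ/2) = 0.040833
c = 2·arcsin(√a) = 0.406944 rad = 23.3162°
d = R·c = 6371 × 0.406944 = 2592.6 km

2593 km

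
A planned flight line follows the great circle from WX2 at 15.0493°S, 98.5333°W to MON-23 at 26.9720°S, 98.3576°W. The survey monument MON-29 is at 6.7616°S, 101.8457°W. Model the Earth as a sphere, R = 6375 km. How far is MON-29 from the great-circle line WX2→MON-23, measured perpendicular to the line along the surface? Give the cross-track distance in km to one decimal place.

δ₁₃ = central angle WX2→MON-29 = 0.155368 rad  (haversine)
θ₁₃ = bearing WX2→MON-29 = 338.235°,  θ₁₂ = bearing WX2→MON-23 = 179.242°
dₓₜ = R·arcsin(sin δ₁₃ · sin(θ₁₃ − θ₁₂)) = 6375·arcsin(0.15474·sin(158.993°)) = 353.817 km
|dₓₜ| = 353.817 km

353.8 km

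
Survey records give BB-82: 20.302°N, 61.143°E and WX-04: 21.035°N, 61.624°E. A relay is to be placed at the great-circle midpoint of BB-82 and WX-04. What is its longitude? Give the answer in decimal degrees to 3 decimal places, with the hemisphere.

61.383°E

Bx = cos φ₂ cos Δλ = 0.933328,  By = cos φ₂ sin Δλ = 0.007836
φₘ = atan2(sin φ₁ + sin φ₂, √((cos φ₁ + Bx)² + By²)) = 20.66867°
λₘ = λ₁ + atan2(By, cos φ₁ + Bx) = 61.38292°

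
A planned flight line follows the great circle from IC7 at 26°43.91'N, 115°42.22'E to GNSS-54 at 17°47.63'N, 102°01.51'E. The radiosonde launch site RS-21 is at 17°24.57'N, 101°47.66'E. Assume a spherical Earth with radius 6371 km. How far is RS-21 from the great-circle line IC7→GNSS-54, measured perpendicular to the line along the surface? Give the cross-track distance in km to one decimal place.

18.8 km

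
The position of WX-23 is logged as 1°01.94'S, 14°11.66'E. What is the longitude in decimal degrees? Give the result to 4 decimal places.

14° + 11.66′/60 = 14 + 0.19433 = 14.1943°

14.1943°E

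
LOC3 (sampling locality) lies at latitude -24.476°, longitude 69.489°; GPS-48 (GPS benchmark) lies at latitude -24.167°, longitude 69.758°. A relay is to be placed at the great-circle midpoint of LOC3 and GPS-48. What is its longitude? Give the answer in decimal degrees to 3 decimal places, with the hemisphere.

69.624°E

Bx = cos φ₂ cos Δλ = 0.912346,  By = cos φ₂ sin Δλ = 0.004283
φₘ = atan2(sin φ₁ + sin φ₂, √((cos φ₁ + Bx)² + By²)) = -24.32156°
λₘ = λ₁ + atan2(By, cos φ₁ + Bx) = 69.62366°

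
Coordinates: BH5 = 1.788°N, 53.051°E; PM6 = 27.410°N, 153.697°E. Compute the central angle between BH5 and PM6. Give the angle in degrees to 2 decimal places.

Δφ = 25.6220°,  Δλ = 100.6460°
a = sin²(Δφ/2) + cos φ₁ cos φ₂ sin²(Δλ/2) = 0.574778
c = 2·arcsin(√a) = 1.720917 rad = 98.6013°

98.60°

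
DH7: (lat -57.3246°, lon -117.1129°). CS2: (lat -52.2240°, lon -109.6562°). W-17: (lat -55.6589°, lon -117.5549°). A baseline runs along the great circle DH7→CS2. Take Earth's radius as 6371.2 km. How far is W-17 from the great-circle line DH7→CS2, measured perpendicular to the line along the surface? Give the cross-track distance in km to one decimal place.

δ₁₃ = central angle DH7→W-17 = 0.029382 rad  (haversine)
θ₁₃ = bearing DH7→W-17 = 351.481°,  θ₁₂ = bearing DH7→CS2 = 43.238°
dₓₜ = R·arcsin(sin δ₁₃ · sin(θ₁₃ − θ₁₂)) = 6371.2·arcsin(0.02938·sin(308.243°)) = -147.016 km
|dₓₜ| = 147.016 km

147.0 km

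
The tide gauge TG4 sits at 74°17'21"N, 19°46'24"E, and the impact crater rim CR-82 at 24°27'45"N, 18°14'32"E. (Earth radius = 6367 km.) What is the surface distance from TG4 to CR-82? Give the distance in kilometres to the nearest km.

TG4: φ = +74.28917°, λ = +19.77333°
CR-82: φ = +24.46250°, λ = +18.24222°
Δφ = -49.8267°,  Δλ = -1.5311°
a = sin²(Δφ/2) + cos φ₁ cos φ₂ sin²(Δλ/2) = 0.177493
c = 2·arcsin(√a) = 0.869755 rad = 49.8333°
d = R·c = 6367 × 0.869755 = 5537.7 km

5538 km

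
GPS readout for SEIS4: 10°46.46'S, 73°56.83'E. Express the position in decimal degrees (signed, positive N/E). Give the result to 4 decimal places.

-10.7743°, +73.9472°

lat: 10.7743° S → -10.7743°
lon: 73.9472° E → +73.9472°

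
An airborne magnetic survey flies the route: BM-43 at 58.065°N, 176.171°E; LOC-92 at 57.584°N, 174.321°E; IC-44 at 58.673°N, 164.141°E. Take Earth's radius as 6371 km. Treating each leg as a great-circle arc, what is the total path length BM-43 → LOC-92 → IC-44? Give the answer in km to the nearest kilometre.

731 km

BM-43→LOC-92: c = 0.019133 rad, d = 121.90 km
LOC-92→IC-44: c = 0.095622 rad, d = 609.21 km
Total = 121.90 + 609.21 = 731.10 km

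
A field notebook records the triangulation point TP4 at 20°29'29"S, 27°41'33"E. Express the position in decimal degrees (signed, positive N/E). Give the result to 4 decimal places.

-20.4914°, +27.6925°

lat: 20.4914° S → -20.4914°
lon: 27.6925° E → +27.6925°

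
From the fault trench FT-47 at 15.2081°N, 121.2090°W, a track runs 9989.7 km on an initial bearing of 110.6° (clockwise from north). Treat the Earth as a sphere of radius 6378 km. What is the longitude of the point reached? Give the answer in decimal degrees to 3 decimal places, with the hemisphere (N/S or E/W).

37.105°W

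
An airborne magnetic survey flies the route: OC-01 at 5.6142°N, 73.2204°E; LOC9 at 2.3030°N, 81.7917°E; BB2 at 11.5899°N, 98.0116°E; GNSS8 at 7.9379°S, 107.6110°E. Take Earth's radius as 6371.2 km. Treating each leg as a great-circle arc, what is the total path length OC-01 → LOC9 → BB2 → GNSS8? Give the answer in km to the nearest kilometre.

OC-01→LOC9: c = 0.160019 rad, d = 1019.51 km
LOC9→BB2: c = 0.324117 rad, d = 2065.01 km
BB2→GNSS8: c = 0.379381 rad, d = 2417.11 km
Total = 1019.51 + 2065.01 + 2417.11 = 5501.64 km

5502 km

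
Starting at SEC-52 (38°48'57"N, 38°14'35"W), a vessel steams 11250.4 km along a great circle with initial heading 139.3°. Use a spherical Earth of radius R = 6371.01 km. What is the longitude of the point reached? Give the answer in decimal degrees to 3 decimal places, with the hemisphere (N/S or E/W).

SEC-52: φ = +38.81583°, λ = -38.24306°
δ = d/R = 11250.4/6371.01 = 1.765874 rad
φ₂ = arcsin(sin φ₁ cos δ + cos φ₁ sin δ cos θ)
   = arcsin(0.62682·-0.19384 + 0.77916·0.98103·-0.75813) = -44.50822°
λ₂ = λ₁ + atan2(sin θ sin δ cos φ₁, cos δ − sin φ₁ sin φ₂) = 25.52968°

25.530°E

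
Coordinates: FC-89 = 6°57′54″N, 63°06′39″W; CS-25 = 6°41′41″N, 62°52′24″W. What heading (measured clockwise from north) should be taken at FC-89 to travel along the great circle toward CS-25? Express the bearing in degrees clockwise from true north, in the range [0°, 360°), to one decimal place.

FC-89: φ = +6.96500°, λ = -63.11083°
CS-25: φ = +6.69472°, λ = -62.87333°
Δλ = 0.2375°
y = sin Δλ · cos φ₂ = 0.004117
x = cos φ₁ sin φ₂ − sin φ₁ cos φ₂ cos Δλ = -0.004716
θ = atan2(y, x) = 138.8814° → 138.8814° (mod 360°)

138.9°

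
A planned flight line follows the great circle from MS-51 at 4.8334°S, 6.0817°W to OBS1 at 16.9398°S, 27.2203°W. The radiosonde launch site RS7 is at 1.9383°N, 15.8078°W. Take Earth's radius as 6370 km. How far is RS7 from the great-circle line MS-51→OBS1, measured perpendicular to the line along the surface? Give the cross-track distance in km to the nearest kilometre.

1207 km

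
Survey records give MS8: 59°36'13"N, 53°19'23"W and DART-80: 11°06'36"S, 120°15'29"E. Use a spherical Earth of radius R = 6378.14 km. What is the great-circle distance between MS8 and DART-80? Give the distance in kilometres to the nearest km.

14613 km

MS8: φ = +59.60361°, λ = -53.32306°
DART-80: φ = -11.11000°, λ = +120.25806°
Δφ = -70.7136°,  Δλ = 173.5811°
a = sin²(Δφ/2) + cos φ₁ cos φ₂ sin²(Δλ/2) = 0.829796
c = 2·arcsin(√a) = 2.291071 rad = 131.2687°
d = R·c = 6378.14 × 2.291071 = 14612.8 km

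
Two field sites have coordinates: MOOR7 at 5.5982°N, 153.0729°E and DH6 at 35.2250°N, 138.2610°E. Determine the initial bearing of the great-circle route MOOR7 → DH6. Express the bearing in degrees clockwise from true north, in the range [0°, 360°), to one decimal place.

Δλ = -14.8119°
y = sin Δλ · cos φ₂ = -0.208836
x = cos φ₁ sin φ₂ − sin φ₁ cos φ₂ cos Δλ = 0.496997
θ = atan2(y, x) = -22.7920° → 337.2080° (mod 360°)

337.2°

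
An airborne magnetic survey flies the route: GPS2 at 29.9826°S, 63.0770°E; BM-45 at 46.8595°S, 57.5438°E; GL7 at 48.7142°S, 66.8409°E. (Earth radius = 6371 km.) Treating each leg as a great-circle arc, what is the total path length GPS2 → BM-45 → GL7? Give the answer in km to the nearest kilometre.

GPS2→BM-45: c = 0.303919 rad, d = 1936.27 km
BM-45→GL7: c = 0.113644 rad, d = 724.03 km
Total = 1936.27 + 724.03 = 2660.30 km

2660 km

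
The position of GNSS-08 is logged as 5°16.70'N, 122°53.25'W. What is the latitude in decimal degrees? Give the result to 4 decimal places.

5.2783°N

5° + 16.70′/60 = 5 + 0.27833 = 5.2783°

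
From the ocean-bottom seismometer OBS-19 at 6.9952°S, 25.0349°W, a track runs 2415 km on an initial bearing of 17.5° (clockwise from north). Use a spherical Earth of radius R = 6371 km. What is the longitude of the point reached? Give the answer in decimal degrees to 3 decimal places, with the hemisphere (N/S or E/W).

18.458°W

δ = d/R = 2415/6371 = 0.379061 rad
φ₂ = arcsin(sin φ₁ cos δ + cos φ₁ sin δ cos θ)
   = arcsin(-0.12179·0.92901 + 0.99256·0.37005·0.95372) = 13.71861°
λ₂ = λ₁ + atan2(sin θ sin δ cos φ₁, cos δ − sin φ₁ sin φ₂) = -18.45761°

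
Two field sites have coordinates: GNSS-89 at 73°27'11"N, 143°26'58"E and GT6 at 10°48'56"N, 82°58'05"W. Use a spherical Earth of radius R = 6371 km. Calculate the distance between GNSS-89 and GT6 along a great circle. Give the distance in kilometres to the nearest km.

GNSS-89: φ = +73.45306°, λ = +143.44944°
GT6: φ = +10.81556°, λ = -82.96806°
Δφ = -62.6375°,  Δλ = 133.5825°
a = sin²(Δφ/2) + cos φ₁ cos φ₂ sin²(Δλ/2) = 0.506488
c = 2·arcsin(√a) = 1.583773 rad = 90.7435°
d = R·c = 6371 × 1.583773 = 10090.2 km

10090 km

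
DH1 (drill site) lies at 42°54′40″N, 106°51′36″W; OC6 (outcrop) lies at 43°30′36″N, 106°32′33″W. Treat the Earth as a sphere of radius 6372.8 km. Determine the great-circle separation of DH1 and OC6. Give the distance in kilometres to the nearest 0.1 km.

71.4 km

DH1: φ = +42.91111°, λ = -106.86000°
OC6: φ = +43.51000°, λ = -106.54250°
Δφ = 0.5989°,  Δλ = 0.3175°
a = sin²(Δφ/2) + cos φ₁ cos φ₂ sin²(Δλ/2) = 0.000031
c = 2·arcsin(√a) = 0.011206 rad = 0.6420°
d = R·c = 6372.8 × 0.011206 = 71.4 km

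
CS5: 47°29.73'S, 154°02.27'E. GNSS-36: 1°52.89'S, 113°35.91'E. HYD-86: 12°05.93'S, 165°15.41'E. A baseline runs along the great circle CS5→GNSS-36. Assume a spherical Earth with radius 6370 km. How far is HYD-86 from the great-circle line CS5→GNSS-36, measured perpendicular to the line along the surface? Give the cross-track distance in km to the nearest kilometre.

3759 km

CS5: φ = -47.49550°, λ = +154.03783°
GNSS-36: φ = -1.88150°, λ = +113.59850°
HYD-86: φ = -12.09883°, λ = +165.25683°
δ₁₃ = central angle CS5→HYD-86 = 0.639261 rad  (haversine)
θ₁₃ = bearing CS5→HYD-86 = 18.595°,  θ₁₂ = bearing CS5→GNSS-36 = 309.720°
dₓₜ = R·arcsin(sin δ₁₃ · sin(θ₁₃ − θ₁₂)) = 6370·arcsin(0.59660·sin(-291.126°)) = 3759.409 km
|dₓₜ| = 3759.409 km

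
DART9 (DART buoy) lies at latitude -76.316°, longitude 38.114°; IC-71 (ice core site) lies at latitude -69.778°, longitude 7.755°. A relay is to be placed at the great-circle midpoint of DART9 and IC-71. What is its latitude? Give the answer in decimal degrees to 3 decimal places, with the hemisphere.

73.586°S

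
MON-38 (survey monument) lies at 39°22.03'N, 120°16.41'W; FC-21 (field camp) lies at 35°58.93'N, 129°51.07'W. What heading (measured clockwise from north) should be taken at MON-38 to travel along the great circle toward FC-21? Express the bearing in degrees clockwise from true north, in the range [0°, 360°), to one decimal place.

248.9°

MON-38: φ = +39.36717°, λ = -120.27350°
FC-21: φ = +35.98217°, λ = -129.85117°
Δλ = -9.5777°
y = sin Δλ · cos φ₂ = -0.134638
x = cos φ₁ sin φ₂ − sin φ₁ cos φ₂ cos Δλ = -0.051891
θ = atan2(y, x) = -111.0770° → 248.9230° (mod 360°)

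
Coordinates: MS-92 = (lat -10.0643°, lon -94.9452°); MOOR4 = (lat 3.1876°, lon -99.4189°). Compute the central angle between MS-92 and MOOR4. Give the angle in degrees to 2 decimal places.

13.98°

Δφ = 13.2519°,  Δλ = -4.4737°
a = sin²(Δφ/2) + cos φ₁ cos φ₂ sin²(Δλ/2) = 0.014812
c = 2·arcsin(√a) = 0.244012 rad = 13.9809°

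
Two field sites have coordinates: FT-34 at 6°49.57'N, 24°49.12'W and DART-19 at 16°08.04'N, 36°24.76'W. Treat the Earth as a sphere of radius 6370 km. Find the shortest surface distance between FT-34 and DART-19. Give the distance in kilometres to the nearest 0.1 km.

FT-34: φ = +6.82617°, λ = -24.81867°
DART-19: φ = +16.13400°, λ = -36.41267°
Δφ = 9.3078°,  Δλ = -11.5940°
a = sin²(Δφ/2) + cos φ₁ cos φ₂ sin²(Δλ/2) = 0.016314
c = 2·arcsin(√a) = 0.256150 rad = 14.6763°
d = R·c = 6370 × 0.256150 = 1631.7 km

1631.7 km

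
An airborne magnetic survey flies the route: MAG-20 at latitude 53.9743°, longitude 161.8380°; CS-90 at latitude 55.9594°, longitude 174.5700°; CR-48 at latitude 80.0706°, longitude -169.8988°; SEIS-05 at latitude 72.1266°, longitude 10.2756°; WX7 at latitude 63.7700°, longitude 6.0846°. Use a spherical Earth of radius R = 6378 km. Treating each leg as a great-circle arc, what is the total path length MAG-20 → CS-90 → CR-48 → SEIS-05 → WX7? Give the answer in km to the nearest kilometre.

MAG-20→CS-90: c = 0.131970 rad, d = 841.71 km
CS-90→CR-48: c = 0.429366 rad, d = 2738.50 km
CR-48→SEIS-05: c = 0.485250 rad, d = 3094.92 km
SEIS-05→WX7: c = 0.148325 rad, d = 946.02 km
Total = 841.71 + 2738.50 + 3094.92 + 946.02 = 7621.15 km

7621 km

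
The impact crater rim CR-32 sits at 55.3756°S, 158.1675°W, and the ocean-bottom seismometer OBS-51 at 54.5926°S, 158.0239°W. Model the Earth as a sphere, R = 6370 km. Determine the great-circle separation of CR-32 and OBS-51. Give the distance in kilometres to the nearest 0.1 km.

87.5 km

Δφ = 0.7830°,  Δλ = 0.1436°
a = sin²(Δφ/2) + cos φ₁ cos φ₂ sin²(Δλ/2) = 0.000047
c = 2·arcsin(√a) = 0.013741 rad = 0.7873°
d = R·c = 6370 × 0.013741 = 87.5 km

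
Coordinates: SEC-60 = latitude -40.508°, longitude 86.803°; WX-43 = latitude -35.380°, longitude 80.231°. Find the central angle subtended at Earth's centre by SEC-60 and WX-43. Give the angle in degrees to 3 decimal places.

Δφ = 5.1280°,  Δλ = -6.5720°
a = sin²(Δφ/2) + cos φ₁ cos φ₂ sin²(Δλ/2) = 0.004038
c = 2·arcsin(√a) = 0.127176 rad = 7.2867°

7.287°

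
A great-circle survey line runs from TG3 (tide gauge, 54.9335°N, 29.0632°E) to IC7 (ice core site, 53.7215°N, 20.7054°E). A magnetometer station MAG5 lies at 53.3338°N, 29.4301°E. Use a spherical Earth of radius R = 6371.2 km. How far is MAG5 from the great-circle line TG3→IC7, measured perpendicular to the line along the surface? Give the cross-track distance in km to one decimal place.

179.3 km

δ₁₃ = central angle TG3→MAG5 = 0.028171 rad  (haversine)
θ₁₃ = bearing TG3→MAG5 = 172.198°,  θ₁₂ = bearing TG3→IC7 = 259.456°
dₓₜ = R·arcsin(sin δ₁₃ · sin(θ₁₃ − θ₁₂)) = 6371.2·arcsin(0.02817·sin(-87.259°)) = -179.277 km
|dₓₜ| = 179.277 km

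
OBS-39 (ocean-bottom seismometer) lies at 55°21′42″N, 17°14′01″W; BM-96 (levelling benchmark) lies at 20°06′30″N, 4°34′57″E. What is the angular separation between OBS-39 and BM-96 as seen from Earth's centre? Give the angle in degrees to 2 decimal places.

38.89°

OBS-39: φ = +55.36167°, λ = -17.23361°
BM-96: φ = +20.10833°, λ = +4.58250°
Δφ = -35.2533°,  Δλ = 21.8161°
a = sin²(Δφ/2) + cos φ₁ cos φ₂ sin²(Δλ/2) = 0.110809
c = 2·arcsin(√a) = 0.678712 rad = 38.8874°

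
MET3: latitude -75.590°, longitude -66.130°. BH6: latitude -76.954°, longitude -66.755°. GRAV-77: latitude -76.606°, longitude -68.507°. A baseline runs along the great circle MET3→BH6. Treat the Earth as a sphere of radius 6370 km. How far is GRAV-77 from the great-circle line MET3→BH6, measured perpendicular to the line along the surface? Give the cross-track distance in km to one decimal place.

δ₁₃ = central angle MET3→GRAV-77 = 0.020338 rad  (haversine)
θ₁₃ = bearing MET3→GRAV-77 = 208.191°,  θ₁₂ = bearing MET3→BH6 = 185.903°
dₓₜ = R·arcsin(sin δ₁₃ · sin(θ₁₃ − θ₁₂)) = 6370·arcsin(0.02034·sin(22.288°)) = 49.133 km
|dₓₜ| = 49.133 km

49.1 km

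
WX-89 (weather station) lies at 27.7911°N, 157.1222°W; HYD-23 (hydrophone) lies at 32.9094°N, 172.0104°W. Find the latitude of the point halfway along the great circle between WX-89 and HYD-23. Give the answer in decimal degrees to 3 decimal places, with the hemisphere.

Bx = cos φ₂ cos Δλ = 0.811347,  By = cos φ₂ sin Δλ = -0.215704
φₘ = atan2(sin φ₁ + sin φ₂, √((cos φ₁ + Bx)² + By²)) = 30.56200°
λₘ = λ₁ + atan2(By, cos φ₁ + Bx) = -164.37038°

30.562°N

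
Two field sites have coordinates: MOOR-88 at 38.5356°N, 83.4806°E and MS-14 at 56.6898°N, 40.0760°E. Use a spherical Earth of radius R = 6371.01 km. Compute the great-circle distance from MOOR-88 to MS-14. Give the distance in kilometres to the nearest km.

3738 km

Δφ = 18.1542°,  Δλ = -43.4046°
a = sin²(Δφ/2) + cos φ₁ cos φ₂ sin²(Δλ/2) = 0.083629
c = 2·arcsin(√a) = 0.586756 rad = 33.6186°
d = R·c = 6371.01 × 0.586756 = 3738.2 km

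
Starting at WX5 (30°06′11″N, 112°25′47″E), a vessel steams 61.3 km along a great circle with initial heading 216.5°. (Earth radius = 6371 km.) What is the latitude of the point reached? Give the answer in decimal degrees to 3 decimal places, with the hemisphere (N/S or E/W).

29.659°N

WX5: φ = +30.10306°, λ = +112.42972°
δ = d/R = 61.3/6371 = 0.009622 rad
φ₂ = arcsin(sin φ₁ cos δ + cos φ₁ sin δ cos θ)
   = arcsin(0.50156·0.99995 + 0.86512·0.00962·-0.80386) = 29.65936°
λ₂ = λ₁ + atan2(sin θ sin δ cos φ₁, cos δ − sin φ₁ sin φ₂) = 112.05237°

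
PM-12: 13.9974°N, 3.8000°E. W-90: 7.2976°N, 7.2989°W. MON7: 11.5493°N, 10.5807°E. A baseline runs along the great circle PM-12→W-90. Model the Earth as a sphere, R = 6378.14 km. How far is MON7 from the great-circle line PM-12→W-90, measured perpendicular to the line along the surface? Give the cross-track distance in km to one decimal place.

δ₁₃ = central angle PM-12→MON7 = 0.123059 rad  (haversine)
θ₁₃ = bearing PM-12→MON7 = 109.541°,  θ₁₂ = bearing PM-12→W-90 = 239.566°
dₓₜ = R·arcsin(sin δ₁₃ · sin(θ₁₃ − θ₁₂)) = 6378.14·arcsin(0.12275·sin(-130.025°)) = -600.411 km
|dₓₜ| = 600.411 km

600.4 km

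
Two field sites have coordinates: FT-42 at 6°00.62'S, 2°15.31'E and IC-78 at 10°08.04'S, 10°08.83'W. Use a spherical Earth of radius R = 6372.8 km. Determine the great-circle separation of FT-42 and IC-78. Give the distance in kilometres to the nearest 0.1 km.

FT-42: φ = -6.01033°, λ = +2.25517°
IC-78: φ = -10.13400°, λ = -10.14717°
Δφ = -4.1237°,  Δλ = -12.4023°
a = sin²(Δφ/2) + cos φ₁ cos φ₂ sin²(Δλ/2) = 0.012717
c = 2·arcsin(√a) = 0.226024 rad = 12.9502°
d = R·c = 6372.8 × 0.226024 = 1440.4 km

1440.4 km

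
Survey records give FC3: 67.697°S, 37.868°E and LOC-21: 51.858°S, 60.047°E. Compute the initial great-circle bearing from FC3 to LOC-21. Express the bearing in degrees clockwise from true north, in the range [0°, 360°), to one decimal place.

45.3°

Δλ = 22.1790°
y = sin Δλ · cos φ₂ = 0.233150
x = cos φ₁ sin φ₂ − sin φ₁ cos φ₂ cos Δλ = 0.230656
θ = atan2(y, x) = 45.3080° → 45.3080° (mod 360°)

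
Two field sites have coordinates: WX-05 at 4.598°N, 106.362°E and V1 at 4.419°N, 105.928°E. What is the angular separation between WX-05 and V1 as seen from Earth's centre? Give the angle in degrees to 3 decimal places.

0.468°

Δφ = -0.1790°,  Δλ = -0.4340°
a = sin²(Δφ/2) + cos φ₁ cos φ₂ sin²(Δλ/2) = 0.000017
c = 2·arcsin(√a) = 0.008172 rad = 0.4682°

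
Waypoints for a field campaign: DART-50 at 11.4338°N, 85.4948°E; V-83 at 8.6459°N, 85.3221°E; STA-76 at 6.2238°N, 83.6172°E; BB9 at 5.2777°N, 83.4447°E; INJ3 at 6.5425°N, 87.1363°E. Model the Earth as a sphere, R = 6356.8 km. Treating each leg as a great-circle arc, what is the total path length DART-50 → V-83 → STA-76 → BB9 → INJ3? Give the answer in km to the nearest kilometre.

1175 km

DART-50→V-83: c = 0.048748 rad, d = 309.88 km
V-83→STA-76: c = 0.051551 rad, d = 327.70 km
STA-76→BB9: c = 0.016782 rad, d = 106.68 km
BB9→INJ3: c = 0.067782 rad, d = 430.88 km
Total = 309.88 + 327.70 + 106.68 + 430.88 = 1175.14 km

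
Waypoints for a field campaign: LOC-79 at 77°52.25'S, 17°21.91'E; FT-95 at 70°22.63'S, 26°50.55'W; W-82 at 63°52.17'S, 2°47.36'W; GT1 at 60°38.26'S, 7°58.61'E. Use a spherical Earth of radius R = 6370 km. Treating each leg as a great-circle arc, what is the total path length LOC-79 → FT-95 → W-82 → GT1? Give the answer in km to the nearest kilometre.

LOC-79: φ = -77.87083°, λ = +17.36517°
FT-95: φ = -70.37717°, λ = -26.84250°
W-82: φ = -63.86950°, λ = -2.78933°
GT1: φ = -60.63767°, λ = +7.97683°
LOC-79→FT-95: c = 0.239414 rad, d = 1525.07 km
FT-95→W-82: c = 0.196715 rad, d = 1253.08 km
W-82→GT1: c = 0.103889 rad, d = 661.77 km
Total = 1525.07 + 1253.08 + 661.77 = 3439.92 km

3440 km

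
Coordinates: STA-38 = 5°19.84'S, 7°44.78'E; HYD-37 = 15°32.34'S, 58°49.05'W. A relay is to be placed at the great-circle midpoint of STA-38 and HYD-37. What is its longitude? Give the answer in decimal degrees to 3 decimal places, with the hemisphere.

24.917°W

STA-38: φ = -5.33067°, λ = +7.74633°
HYD-37: φ = -15.53900°, λ = -58.81750°
Bx = cos φ₂ cos Δλ = 0.383190,  By = cos φ₂ sin Δλ = -0.883967
φₘ = atan2(sin φ₁ + sin φ₂, √((cos φ₁ + Bx)² + By²)) = -12.42287°
λₘ = λ₁ + atan2(By, cos φ₁ + Bx) = -24.91693°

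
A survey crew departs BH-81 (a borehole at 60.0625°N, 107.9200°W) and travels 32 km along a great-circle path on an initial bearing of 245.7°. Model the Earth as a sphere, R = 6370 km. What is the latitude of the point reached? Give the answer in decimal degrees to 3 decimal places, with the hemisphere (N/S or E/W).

59.943°N

δ = d/R = 32/6370 = 0.005024 rad
φ₂ = arcsin(sin φ₁ cos δ + cos φ₁ sin δ cos θ)
   = arcsin(0.86657·0.99999 + 0.49906·0.00502·-0.41151) = 59.94302°
λ₂ = λ₁ + atan2(sin θ sin δ cos φ₁, cos δ − sin φ₁ sin φ₂) = -108.44376°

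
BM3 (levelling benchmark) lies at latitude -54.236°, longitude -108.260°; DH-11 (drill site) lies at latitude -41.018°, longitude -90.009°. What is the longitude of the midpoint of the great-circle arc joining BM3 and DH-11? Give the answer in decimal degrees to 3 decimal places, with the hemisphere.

97.966°W

Bx = cos φ₂ cos Δλ = 0.716547,  By = cos φ₂ sin Δλ = 0.236296
φₘ = atan2(sin φ₁ + sin φ₂, √((cos φ₁ + Bx)² + By²)) = -47.98422°
λₘ = λ₁ + atan2(By, cos φ₁ + Bx) = -97.96576°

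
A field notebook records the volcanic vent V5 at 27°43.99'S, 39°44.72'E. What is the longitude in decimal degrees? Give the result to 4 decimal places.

39° + 44.72′/60 = 39 + 0.74533 = 39.7453°

39.7453°E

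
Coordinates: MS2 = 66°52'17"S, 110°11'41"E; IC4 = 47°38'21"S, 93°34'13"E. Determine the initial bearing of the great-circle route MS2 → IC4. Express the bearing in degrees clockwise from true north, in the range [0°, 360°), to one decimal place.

327.6°

MS2: φ = -66.87139°, λ = +110.19472°
IC4: φ = -47.63917°, λ = +93.57028°
Δλ = -16.6244°
y = sin Δλ · cos φ₂ = -0.192772
x = cos φ₁ sin φ₂ − sin φ₁ cos φ₂ cos Δλ = 0.303497
θ = atan2(y, x) = -32.4224° → 327.5776° (mod 360°)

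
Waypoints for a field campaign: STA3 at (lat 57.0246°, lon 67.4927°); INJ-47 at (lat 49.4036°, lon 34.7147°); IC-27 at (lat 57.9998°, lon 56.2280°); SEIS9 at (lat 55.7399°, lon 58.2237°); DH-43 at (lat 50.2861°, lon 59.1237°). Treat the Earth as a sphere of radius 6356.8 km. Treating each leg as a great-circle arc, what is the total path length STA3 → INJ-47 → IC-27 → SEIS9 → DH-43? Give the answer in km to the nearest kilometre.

STA3→INJ-47: c = 0.363177 rad, d = 2308.64 km
INJ-47→IC-27: c = 0.266333 rad, d = 1693.03 km
IC-27→SEIS9: c = 0.043792 rad, d = 278.38 km
SEIS9→DH-43: c = 0.095653 rad, d = 608.04 km
Total = 2308.64 + 1693.03 + 278.38 + 608.04 = 4888.09 km

4888 km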